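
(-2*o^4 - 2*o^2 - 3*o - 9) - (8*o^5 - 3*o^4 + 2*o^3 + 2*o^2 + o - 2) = -8*o^5 + o^4 - 2*o^3 - 4*o^2 - 4*o - 7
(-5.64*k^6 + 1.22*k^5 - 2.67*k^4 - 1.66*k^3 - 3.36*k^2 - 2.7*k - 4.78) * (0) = 0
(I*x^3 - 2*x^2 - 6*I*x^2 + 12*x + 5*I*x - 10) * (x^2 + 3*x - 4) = I*x^5 - 2*x^4 - 3*I*x^4 + 6*x^3 - 17*I*x^3 + 34*x^2 + 39*I*x^2 - 78*x - 20*I*x + 40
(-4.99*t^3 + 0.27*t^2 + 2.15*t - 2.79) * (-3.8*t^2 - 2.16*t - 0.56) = 18.962*t^5 + 9.7524*t^4 - 5.9588*t^3 + 5.8068*t^2 + 4.8224*t + 1.5624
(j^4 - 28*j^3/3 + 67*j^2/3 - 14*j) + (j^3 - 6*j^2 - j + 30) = j^4 - 25*j^3/3 + 49*j^2/3 - 15*j + 30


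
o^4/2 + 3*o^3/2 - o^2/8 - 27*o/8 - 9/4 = (o/2 + 1/2)*(o - 3/2)*(o + 3/2)*(o + 2)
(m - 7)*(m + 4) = m^2 - 3*m - 28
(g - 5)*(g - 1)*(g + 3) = g^3 - 3*g^2 - 13*g + 15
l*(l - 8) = l^2 - 8*l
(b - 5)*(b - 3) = b^2 - 8*b + 15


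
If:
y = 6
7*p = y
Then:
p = 6/7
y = 6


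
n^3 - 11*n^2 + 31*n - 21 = (n - 7)*(n - 3)*(n - 1)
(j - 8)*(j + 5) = j^2 - 3*j - 40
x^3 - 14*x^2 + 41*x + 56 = (x - 8)*(x - 7)*(x + 1)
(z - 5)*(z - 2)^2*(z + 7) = z^4 - 2*z^3 - 39*z^2 + 148*z - 140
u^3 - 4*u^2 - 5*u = u*(u - 5)*(u + 1)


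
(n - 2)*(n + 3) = n^2 + n - 6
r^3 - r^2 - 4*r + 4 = (r - 2)*(r - 1)*(r + 2)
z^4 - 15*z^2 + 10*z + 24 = (z - 3)*(z - 2)*(z + 1)*(z + 4)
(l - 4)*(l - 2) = l^2 - 6*l + 8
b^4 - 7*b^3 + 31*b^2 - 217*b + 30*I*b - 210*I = (b - 7)*(b - 6*I)*(b + I)*(b + 5*I)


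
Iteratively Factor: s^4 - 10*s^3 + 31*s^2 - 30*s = (s - 2)*(s^3 - 8*s^2 + 15*s) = (s - 3)*(s - 2)*(s^2 - 5*s) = s*(s - 3)*(s - 2)*(s - 5)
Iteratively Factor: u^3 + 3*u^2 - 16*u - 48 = (u + 3)*(u^2 - 16) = (u + 3)*(u + 4)*(u - 4)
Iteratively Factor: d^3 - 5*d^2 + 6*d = (d - 3)*(d^2 - 2*d) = d*(d - 3)*(d - 2)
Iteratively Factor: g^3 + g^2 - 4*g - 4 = (g + 1)*(g^2 - 4) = (g - 2)*(g + 1)*(g + 2)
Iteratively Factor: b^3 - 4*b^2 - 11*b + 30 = (b - 5)*(b^2 + b - 6) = (b - 5)*(b - 2)*(b + 3)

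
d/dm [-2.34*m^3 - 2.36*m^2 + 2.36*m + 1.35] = -7.02*m^2 - 4.72*m + 2.36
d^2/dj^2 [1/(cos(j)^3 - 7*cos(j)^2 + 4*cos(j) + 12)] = ((19*cos(j) - 56*cos(2*j) + 9*cos(3*j))*(cos(j)^3 - 7*cos(j)^2 + 4*cos(j) + 12)/4 + 2*(3*cos(j)^2 - 14*cos(j) + 4)^2*sin(j)^2)/(cos(j)^3 - 7*cos(j)^2 + 4*cos(j) + 12)^3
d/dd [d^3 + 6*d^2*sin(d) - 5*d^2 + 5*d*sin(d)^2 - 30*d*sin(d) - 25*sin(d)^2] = 6*d^2*cos(d) + 3*d^2 + 12*d*sin(d) + 5*d*sin(2*d) - 30*d*cos(d) - 10*d + 5*sin(d)^2 - 30*sin(d) - 25*sin(2*d)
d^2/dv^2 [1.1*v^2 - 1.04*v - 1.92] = 2.20000000000000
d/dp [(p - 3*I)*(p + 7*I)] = 2*p + 4*I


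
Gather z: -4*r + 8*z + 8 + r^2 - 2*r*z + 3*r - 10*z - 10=r^2 - r + z*(-2*r - 2) - 2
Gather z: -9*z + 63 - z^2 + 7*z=-z^2 - 2*z + 63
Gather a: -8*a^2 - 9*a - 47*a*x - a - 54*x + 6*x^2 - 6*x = -8*a^2 + a*(-47*x - 10) + 6*x^2 - 60*x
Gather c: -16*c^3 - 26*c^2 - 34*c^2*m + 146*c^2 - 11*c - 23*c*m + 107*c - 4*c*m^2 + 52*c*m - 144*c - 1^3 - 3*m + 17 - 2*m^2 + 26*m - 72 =-16*c^3 + c^2*(120 - 34*m) + c*(-4*m^2 + 29*m - 48) - 2*m^2 + 23*m - 56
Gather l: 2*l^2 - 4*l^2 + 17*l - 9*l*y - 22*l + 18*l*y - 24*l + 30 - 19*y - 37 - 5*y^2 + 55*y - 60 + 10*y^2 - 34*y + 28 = -2*l^2 + l*(9*y - 29) + 5*y^2 + 2*y - 39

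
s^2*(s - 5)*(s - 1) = s^4 - 6*s^3 + 5*s^2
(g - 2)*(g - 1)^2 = g^3 - 4*g^2 + 5*g - 2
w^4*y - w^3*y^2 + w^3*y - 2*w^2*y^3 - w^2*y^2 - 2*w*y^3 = w*(w - 2*y)*(w + y)*(w*y + y)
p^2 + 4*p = p*(p + 4)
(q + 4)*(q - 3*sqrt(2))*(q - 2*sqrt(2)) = q^3 - 5*sqrt(2)*q^2 + 4*q^2 - 20*sqrt(2)*q + 12*q + 48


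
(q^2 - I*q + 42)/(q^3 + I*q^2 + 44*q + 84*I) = 1/(q + 2*I)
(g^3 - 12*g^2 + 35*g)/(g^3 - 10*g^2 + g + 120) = g*(g - 7)/(g^2 - 5*g - 24)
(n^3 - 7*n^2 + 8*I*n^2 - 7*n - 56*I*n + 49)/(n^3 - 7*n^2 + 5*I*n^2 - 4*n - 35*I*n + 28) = (n + 7*I)/(n + 4*I)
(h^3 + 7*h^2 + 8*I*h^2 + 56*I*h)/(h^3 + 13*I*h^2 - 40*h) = (h + 7)/(h + 5*I)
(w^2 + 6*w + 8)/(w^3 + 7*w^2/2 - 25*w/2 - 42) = 2*(w + 2)/(2*w^2 - w - 21)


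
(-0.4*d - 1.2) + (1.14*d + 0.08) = 0.74*d - 1.12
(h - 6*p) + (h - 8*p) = 2*h - 14*p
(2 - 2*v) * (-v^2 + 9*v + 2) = 2*v^3 - 20*v^2 + 14*v + 4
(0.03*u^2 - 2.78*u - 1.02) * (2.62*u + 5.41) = 0.0786*u^3 - 7.1213*u^2 - 17.7122*u - 5.5182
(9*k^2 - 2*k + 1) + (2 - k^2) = 8*k^2 - 2*k + 3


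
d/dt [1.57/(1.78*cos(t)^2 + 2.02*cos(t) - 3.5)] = (5.5892*cos(t) + 3.1714)*sin(t)/(1.78*cos(t)^2 + 2.02*cos(t) - 3.5)^2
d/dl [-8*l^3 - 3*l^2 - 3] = 6*l*(-4*l - 1)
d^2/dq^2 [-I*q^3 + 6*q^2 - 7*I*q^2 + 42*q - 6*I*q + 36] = -6*I*q + 12 - 14*I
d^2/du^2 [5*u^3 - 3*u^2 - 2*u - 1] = 30*u - 6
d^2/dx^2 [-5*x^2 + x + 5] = -10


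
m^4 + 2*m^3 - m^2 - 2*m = m*(m - 1)*(m + 1)*(m + 2)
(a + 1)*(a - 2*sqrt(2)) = a^2 - 2*sqrt(2)*a + a - 2*sqrt(2)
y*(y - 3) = y^2 - 3*y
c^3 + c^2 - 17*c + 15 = (c - 3)*(c - 1)*(c + 5)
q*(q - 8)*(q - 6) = q^3 - 14*q^2 + 48*q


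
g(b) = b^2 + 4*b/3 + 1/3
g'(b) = 2*b + 4/3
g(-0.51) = -0.09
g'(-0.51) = 0.31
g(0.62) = 1.54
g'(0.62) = 2.57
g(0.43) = 1.09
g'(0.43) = 2.19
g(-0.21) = 0.10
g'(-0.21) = 0.91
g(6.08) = 45.41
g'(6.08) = 13.49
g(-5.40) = 22.29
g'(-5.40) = -9.47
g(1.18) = 3.30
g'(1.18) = 3.69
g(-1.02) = 0.01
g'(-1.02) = -0.71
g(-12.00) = 128.33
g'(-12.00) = -22.67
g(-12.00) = 128.33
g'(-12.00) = -22.67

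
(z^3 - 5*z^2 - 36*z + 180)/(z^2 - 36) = z - 5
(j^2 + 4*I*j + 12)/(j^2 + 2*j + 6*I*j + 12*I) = (j - 2*I)/(j + 2)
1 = 1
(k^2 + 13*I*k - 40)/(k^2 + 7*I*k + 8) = (k + 5*I)/(k - I)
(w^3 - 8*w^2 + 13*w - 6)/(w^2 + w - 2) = (w^2 - 7*w + 6)/(w + 2)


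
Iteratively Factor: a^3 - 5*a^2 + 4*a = (a)*(a^2 - 5*a + 4) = a*(a - 1)*(a - 4)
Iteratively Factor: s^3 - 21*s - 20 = (s + 4)*(s^2 - 4*s - 5) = (s + 1)*(s + 4)*(s - 5)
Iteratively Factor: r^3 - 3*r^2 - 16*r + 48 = (r - 4)*(r^2 + r - 12) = (r - 4)*(r + 4)*(r - 3)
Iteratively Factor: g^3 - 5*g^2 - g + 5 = (g - 1)*(g^2 - 4*g - 5) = (g - 5)*(g - 1)*(g + 1)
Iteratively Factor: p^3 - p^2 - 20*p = (p)*(p^2 - p - 20) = p*(p + 4)*(p - 5)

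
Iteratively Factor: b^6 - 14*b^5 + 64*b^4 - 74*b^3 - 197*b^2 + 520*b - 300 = (b - 5)*(b^5 - 9*b^4 + 19*b^3 + 21*b^2 - 92*b + 60) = (b - 5)*(b - 2)*(b^4 - 7*b^3 + 5*b^2 + 31*b - 30) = (b - 5)*(b - 2)*(b - 1)*(b^3 - 6*b^2 - b + 30) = (b - 5)*(b - 2)*(b - 1)*(b + 2)*(b^2 - 8*b + 15) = (b - 5)^2*(b - 2)*(b - 1)*(b + 2)*(b - 3)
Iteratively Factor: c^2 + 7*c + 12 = (c + 3)*(c + 4)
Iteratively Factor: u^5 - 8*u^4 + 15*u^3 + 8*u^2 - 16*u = (u - 4)*(u^4 - 4*u^3 - u^2 + 4*u) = u*(u - 4)*(u^3 - 4*u^2 - u + 4) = u*(u - 4)*(u - 1)*(u^2 - 3*u - 4) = u*(u - 4)*(u - 1)*(u + 1)*(u - 4)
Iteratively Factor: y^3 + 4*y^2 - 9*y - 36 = (y + 4)*(y^2 - 9) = (y - 3)*(y + 4)*(y + 3)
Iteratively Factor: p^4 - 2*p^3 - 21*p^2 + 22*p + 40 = (p - 5)*(p^3 + 3*p^2 - 6*p - 8) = (p - 5)*(p + 1)*(p^2 + 2*p - 8) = (p - 5)*(p - 2)*(p + 1)*(p + 4)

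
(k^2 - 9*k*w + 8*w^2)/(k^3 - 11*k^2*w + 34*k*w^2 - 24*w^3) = (k - 8*w)/(k^2 - 10*k*w + 24*w^2)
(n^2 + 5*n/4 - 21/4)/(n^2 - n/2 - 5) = (-4*n^2 - 5*n + 21)/(2*(-2*n^2 + n + 10))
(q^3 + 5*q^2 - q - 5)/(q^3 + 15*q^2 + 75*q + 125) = (q^2 - 1)/(q^2 + 10*q + 25)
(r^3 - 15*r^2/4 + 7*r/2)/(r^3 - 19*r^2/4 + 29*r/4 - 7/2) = r/(r - 1)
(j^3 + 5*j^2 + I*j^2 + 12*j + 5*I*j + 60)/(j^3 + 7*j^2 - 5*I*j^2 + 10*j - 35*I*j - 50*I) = (j^2 + I*j + 12)/(j^2 + j*(2 - 5*I) - 10*I)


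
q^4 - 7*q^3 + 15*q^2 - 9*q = q*(q - 3)^2*(q - 1)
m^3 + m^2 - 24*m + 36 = (m - 3)*(m - 2)*(m + 6)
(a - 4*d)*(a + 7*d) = a^2 + 3*a*d - 28*d^2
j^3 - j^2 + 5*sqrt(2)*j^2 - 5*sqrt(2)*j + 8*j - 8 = (j - 1)*(j + sqrt(2))*(j + 4*sqrt(2))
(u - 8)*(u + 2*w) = u^2 + 2*u*w - 8*u - 16*w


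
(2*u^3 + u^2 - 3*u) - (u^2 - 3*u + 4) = 2*u^3 - 4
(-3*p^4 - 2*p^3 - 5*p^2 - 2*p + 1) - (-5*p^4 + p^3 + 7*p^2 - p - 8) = 2*p^4 - 3*p^3 - 12*p^2 - p + 9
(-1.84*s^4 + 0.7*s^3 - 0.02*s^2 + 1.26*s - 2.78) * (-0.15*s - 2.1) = 0.276*s^5 + 3.759*s^4 - 1.467*s^3 - 0.147*s^2 - 2.229*s + 5.838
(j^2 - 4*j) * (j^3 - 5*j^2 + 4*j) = j^5 - 9*j^4 + 24*j^3 - 16*j^2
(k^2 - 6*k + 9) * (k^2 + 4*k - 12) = k^4 - 2*k^3 - 27*k^2 + 108*k - 108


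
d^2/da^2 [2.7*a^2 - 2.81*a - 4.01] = 5.40000000000000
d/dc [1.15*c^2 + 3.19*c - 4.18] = 2.3*c + 3.19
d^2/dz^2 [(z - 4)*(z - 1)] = 2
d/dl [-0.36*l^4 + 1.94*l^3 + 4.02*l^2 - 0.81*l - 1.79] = -1.44*l^3 + 5.82*l^2 + 8.04*l - 0.81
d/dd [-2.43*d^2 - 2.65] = -4.86*d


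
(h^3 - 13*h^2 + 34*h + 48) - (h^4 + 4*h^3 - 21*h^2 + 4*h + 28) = -h^4 - 3*h^3 + 8*h^2 + 30*h + 20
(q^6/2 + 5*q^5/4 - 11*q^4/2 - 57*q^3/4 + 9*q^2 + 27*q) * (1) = q^6/2 + 5*q^5/4 - 11*q^4/2 - 57*q^3/4 + 9*q^2 + 27*q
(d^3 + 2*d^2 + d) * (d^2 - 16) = d^5 + 2*d^4 - 15*d^3 - 32*d^2 - 16*d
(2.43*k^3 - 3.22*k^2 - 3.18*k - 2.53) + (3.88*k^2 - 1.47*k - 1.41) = 2.43*k^3 + 0.66*k^2 - 4.65*k - 3.94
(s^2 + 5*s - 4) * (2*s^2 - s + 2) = 2*s^4 + 9*s^3 - 11*s^2 + 14*s - 8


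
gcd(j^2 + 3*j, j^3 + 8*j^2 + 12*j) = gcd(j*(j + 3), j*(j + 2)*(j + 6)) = j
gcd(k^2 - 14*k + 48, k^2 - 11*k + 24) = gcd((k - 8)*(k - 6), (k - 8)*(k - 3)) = k - 8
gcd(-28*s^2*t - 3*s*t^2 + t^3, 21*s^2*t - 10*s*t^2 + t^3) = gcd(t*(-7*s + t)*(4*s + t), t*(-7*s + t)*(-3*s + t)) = 7*s*t - t^2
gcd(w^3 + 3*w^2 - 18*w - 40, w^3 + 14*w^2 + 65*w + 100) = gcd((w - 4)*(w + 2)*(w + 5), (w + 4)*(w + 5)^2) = w + 5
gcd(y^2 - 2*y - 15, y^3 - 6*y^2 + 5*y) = y - 5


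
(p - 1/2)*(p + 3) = p^2 + 5*p/2 - 3/2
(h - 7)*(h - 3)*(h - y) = h^3 - h^2*y - 10*h^2 + 10*h*y + 21*h - 21*y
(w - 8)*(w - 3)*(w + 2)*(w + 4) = w^4 - 5*w^3 - 34*w^2 + 56*w + 192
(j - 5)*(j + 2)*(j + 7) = j^3 + 4*j^2 - 31*j - 70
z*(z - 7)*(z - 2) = z^3 - 9*z^2 + 14*z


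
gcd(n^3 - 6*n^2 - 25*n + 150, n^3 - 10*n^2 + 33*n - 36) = 1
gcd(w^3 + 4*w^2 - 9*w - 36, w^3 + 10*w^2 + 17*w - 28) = w + 4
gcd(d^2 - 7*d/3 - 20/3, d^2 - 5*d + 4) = d - 4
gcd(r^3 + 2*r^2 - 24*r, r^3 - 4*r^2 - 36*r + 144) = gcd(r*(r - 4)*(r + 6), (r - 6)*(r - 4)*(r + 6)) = r^2 + 2*r - 24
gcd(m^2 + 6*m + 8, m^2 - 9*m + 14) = 1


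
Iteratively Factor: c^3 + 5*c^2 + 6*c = (c + 3)*(c^2 + 2*c) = c*(c + 3)*(c + 2)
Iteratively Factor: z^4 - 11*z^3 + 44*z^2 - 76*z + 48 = (z - 2)*(z^3 - 9*z^2 + 26*z - 24) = (z - 3)*(z - 2)*(z^2 - 6*z + 8) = (z - 3)*(z - 2)^2*(z - 4)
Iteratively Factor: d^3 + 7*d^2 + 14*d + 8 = (d + 4)*(d^2 + 3*d + 2) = (d + 1)*(d + 4)*(d + 2)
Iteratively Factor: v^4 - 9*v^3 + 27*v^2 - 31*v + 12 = (v - 4)*(v^3 - 5*v^2 + 7*v - 3) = (v - 4)*(v - 3)*(v^2 - 2*v + 1) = (v - 4)*(v - 3)*(v - 1)*(v - 1)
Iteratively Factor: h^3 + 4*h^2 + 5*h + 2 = (h + 1)*(h^2 + 3*h + 2) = (h + 1)*(h + 2)*(h + 1)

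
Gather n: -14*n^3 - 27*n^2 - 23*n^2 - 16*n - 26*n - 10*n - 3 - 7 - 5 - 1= -14*n^3 - 50*n^2 - 52*n - 16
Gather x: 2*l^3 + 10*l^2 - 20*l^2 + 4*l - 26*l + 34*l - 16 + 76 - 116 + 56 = 2*l^3 - 10*l^2 + 12*l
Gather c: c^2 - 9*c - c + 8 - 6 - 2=c^2 - 10*c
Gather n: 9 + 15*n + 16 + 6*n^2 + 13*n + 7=6*n^2 + 28*n + 32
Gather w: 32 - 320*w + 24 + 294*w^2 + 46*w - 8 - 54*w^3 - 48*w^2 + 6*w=-54*w^3 + 246*w^2 - 268*w + 48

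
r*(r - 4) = r^2 - 4*r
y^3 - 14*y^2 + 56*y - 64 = (y - 8)*(y - 4)*(y - 2)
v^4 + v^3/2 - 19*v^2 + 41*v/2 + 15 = (v - 3)*(v - 2)*(v + 1/2)*(v + 5)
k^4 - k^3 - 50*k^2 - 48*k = k*(k - 8)*(k + 1)*(k + 6)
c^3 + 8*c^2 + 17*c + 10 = (c + 1)*(c + 2)*(c + 5)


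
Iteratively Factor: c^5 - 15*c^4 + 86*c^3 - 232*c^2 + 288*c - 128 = (c - 4)*(c^4 - 11*c^3 + 42*c^2 - 64*c + 32) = (c - 4)^2*(c^3 - 7*c^2 + 14*c - 8) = (c - 4)^2*(c - 2)*(c^2 - 5*c + 4) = (c - 4)^3*(c - 2)*(c - 1)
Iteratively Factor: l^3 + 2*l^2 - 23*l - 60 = (l + 3)*(l^2 - l - 20) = (l + 3)*(l + 4)*(l - 5)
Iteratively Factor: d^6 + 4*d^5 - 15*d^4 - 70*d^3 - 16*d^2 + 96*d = (d - 4)*(d^5 + 8*d^4 + 17*d^3 - 2*d^2 - 24*d) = (d - 4)*(d + 2)*(d^4 + 6*d^3 + 5*d^2 - 12*d) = (d - 4)*(d + 2)*(d + 4)*(d^3 + 2*d^2 - 3*d) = (d - 4)*(d + 2)*(d + 3)*(d + 4)*(d^2 - d) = d*(d - 4)*(d + 2)*(d + 3)*(d + 4)*(d - 1)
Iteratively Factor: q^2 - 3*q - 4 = (q - 4)*(q + 1)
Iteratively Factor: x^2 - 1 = (x + 1)*(x - 1)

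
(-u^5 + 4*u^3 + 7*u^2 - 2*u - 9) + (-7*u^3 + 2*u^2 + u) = -u^5 - 3*u^3 + 9*u^2 - u - 9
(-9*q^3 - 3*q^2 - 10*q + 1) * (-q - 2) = 9*q^4 + 21*q^3 + 16*q^2 + 19*q - 2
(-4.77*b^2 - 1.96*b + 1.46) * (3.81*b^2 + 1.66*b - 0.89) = -18.1737*b^4 - 15.3858*b^3 + 6.5543*b^2 + 4.168*b - 1.2994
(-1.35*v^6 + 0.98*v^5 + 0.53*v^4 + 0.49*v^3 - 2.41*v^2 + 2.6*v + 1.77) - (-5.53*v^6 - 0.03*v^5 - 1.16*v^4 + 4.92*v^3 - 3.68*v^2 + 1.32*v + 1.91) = 4.18*v^6 + 1.01*v^5 + 1.69*v^4 - 4.43*v^3 + 1.27*v^2 + 1.28*v - 0.14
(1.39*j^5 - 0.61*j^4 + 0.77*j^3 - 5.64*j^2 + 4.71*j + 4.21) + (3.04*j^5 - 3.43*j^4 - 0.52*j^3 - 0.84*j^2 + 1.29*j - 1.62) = 4.43*j^5 - 4.04*j^4 + 0.25*j^3 - 6.48*j^2 + 6.0*j + 2.59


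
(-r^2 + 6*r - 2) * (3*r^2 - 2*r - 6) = -3*r^4 + 20*r^3 - 12*r^2 - 32*r + 12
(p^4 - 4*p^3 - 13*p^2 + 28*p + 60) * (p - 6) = p^5 - 10*p^4 + 11*p^3 + 106*p^2 - 108*p - 360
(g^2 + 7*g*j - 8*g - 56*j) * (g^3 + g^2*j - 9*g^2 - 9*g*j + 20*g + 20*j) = g^5 + 8*g^4*j - 17*g^4 + 7*g^3*j^2 - 136*g^3*j + 92*g^3 - 119*g^2*j^2 + 736*g^2*j - 160*g^2 + 644*g*j^2 - 1280*g*j - 1120*j^2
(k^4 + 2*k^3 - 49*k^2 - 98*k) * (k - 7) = k^5 - 5*k^4 - 63*k^3 + 245*k^2 + 686*k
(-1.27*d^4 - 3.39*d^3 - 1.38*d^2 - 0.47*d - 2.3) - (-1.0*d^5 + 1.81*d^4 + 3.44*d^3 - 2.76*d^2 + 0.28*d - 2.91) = 1.0*d^5 - 3.08*d^4 - 6.83*d^3 + 1.38*d^2 - 0.75*d + 0.61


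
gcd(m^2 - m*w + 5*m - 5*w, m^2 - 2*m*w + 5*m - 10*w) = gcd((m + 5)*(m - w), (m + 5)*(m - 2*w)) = m + 5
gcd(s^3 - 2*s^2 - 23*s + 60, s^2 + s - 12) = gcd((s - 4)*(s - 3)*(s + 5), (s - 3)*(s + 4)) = s - 3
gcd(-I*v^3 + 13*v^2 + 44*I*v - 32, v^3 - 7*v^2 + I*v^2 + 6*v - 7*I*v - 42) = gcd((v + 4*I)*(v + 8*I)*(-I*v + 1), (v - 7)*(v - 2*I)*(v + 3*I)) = 1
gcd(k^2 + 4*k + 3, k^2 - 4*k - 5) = k + 1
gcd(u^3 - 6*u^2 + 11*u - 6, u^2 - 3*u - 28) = 1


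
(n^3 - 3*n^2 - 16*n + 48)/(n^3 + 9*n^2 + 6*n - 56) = (n^2 - 7*n + 12)/(n^2 + 5*n - 14)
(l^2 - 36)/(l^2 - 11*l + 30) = (l + 6)/(l - 5)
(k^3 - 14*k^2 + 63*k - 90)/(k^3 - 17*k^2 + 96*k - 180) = (k - 3)/(k - 6)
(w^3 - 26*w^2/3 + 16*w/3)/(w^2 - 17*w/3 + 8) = w*(3*w^2 - 26*w + 16)/(3*w^2 - 17*w + 24)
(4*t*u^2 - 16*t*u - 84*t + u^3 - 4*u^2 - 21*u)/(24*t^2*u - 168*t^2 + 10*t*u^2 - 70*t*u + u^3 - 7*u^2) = (u + 3)/(6*t + u)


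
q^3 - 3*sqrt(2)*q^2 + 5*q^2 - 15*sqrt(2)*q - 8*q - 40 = (q + 5)*(q - 4*sqrt(2))*(q + sqrt(2))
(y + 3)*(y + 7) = y^2 + 10*y + 21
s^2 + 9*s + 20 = (s + 4)*(s + 5)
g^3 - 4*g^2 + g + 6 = (g - 3)*(g - 2)*(g + 1)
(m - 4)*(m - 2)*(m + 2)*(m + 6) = m^4 + 2*m^3 - 28*m^2 - 8*m + 96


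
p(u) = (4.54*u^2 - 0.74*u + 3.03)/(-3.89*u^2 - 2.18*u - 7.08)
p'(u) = (7.78*u + 2.18)*(4.54*u^2 - 0.74*u + 3.03)/(-3.89*u^2 - 2.18*u - 7.08)^2 + (9.08*u - 0.74)/(-3.89*u^2 - 2.18*u - 7.08) = (-12.7758*u^2 - 40.713*u + 11.8446)/(15.1321*u^4 + 16.9604*u^3 + 59.8348*u^2 + 30.8688*u + 50.1264)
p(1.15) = -0.56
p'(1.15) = -0.24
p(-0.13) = -0.47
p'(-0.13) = 0.36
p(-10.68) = -1.24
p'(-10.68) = -0.01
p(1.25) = -0.58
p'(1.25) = -0.23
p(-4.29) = -1.29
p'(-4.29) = -0.01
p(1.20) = -0.57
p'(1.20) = -0.24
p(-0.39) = -0.59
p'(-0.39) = 0.55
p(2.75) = -0.83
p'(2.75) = -0.11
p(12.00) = -1.09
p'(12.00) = -0.01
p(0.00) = -0.43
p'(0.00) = 0.24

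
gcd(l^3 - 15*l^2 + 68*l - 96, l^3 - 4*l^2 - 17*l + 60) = l - 3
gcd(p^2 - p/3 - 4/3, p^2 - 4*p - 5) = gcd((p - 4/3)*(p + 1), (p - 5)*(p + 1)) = p + 1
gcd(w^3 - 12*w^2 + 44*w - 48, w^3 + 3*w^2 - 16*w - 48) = w - 4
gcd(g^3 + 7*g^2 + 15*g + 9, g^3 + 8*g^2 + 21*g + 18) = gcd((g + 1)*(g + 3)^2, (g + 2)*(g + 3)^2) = g^2 + 6*g + 9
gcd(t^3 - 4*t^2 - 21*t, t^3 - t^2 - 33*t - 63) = t^2 - 4*t - 21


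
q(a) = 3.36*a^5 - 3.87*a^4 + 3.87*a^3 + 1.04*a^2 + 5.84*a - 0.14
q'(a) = 16.8*a^4 - 15.48*a^3 + 11.61*a^2 + 2.08*a + 5.84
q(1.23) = 16.42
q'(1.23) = 35.61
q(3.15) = 810.57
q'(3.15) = 1297.81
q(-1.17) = -26.37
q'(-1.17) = 75.57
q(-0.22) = -1.43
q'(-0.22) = 6.15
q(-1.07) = -19.72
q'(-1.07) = 57.89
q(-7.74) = -109001.52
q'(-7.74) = 68156.97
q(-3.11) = -1464.25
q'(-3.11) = 2148.94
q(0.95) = 9.11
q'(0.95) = 18.71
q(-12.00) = -922931.66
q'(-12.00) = 376766.96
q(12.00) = 762734.26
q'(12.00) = 323318.00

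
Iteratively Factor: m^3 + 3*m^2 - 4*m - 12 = (m + 3)*(m^2 - 4) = (m + 2)*(m + 3)*(m - 2)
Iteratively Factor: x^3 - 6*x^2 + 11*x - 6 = (x - 1)*(x^2 - 5*x + 6) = (x - 3)*(x - 1)*(x - 2)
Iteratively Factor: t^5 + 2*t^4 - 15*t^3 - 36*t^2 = (t)*(t^4 + 2*t^3 - 15*t^2 - 36*t) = t^2*(t^3 + 2*t^2 - 15*t - 36) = t^2*(t - 4)*(t^2 + 6*t + 9) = t^2*(t - 4)*(t + 3)*(t + 3)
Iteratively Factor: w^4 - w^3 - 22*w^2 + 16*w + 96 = (w + 4)*(w^3 - 5*w^2 - 2*w + 24) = (w + 2)*(w + 4)*(w^2 - 7*w + 12) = (w - 4)*(w + 2)*(w + 4)*(w - 3)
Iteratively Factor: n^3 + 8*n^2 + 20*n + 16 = (n + 4)*(n^2 + 4*n + 4) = (n + 2)*(n + 4)*(n + 2)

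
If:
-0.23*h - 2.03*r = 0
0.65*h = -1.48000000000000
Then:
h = -2.28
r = 0.26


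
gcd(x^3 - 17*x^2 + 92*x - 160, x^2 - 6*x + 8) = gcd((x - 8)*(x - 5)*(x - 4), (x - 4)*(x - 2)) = x - 4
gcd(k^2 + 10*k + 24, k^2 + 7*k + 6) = k + 6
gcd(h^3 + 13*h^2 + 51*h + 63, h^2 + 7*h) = h + 7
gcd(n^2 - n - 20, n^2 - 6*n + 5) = n - 5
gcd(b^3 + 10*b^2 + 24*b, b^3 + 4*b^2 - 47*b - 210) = b + 6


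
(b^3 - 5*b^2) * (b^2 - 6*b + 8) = b^5 - 11*b^4 + 38*b^3 - 40*b^2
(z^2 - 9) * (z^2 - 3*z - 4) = z^4 - 3*z^3 - 13*z^2 + 27*z + 36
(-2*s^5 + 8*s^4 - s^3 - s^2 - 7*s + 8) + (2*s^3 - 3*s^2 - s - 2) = -2*s^5 + 8*s^4 + s^3 - 4*s^2 - 8*s + 6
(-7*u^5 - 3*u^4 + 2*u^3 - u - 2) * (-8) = 56*u^5 + 24*u^4 - 16*u^3 + 8*u + 16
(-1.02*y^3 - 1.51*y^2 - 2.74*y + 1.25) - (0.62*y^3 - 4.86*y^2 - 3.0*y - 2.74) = -1.64*y^3 + 3.35*y^2 + 0.26*y + 3.99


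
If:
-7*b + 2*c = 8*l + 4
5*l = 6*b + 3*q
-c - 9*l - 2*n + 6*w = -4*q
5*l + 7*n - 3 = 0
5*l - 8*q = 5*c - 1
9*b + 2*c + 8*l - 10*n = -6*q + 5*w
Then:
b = -6067/3632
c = -34601/7264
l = -1665/7264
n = 30117/50848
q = 21493/7264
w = -9257/3178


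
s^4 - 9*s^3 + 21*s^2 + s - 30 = (s - 5)*(s - 3)*(s - 2)*(s + 1)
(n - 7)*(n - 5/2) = n^2 - 19*n/2 + 35/2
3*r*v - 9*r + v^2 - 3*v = (3*r + v)*(v - 3)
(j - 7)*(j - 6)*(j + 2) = j^3 - 11*j^2 + 16*j + 84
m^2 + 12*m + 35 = (m + 5)*(m + 7)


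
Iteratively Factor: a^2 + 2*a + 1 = (a + 1)*(a + 1)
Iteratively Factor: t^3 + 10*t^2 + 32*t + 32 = (t + 4)*(t^2 + 6*t + 8) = (t + 2)*(t + 4)*(t + 4)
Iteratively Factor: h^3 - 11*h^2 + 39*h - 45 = (h - 3)*(h^2 - 8*h + 15) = (h - 5)*(h - 3)*(h - 3)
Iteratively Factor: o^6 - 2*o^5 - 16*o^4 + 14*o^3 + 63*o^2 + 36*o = (o - 3)*(o^5 + o^4 - 13*o^3 - 25*o^2 - 12*o) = o*(o - 3)*(o^4 + o^3 - 13*o^2 - 25*o - 12) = o*(o - 4)*(o - 3)*(o^3 + 5*o^2 + 7*o + 3) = o*(o - 4)*(o - 3)*(o + 1)*(o^2 + 4*o + 3) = o*(o - 4)*(o - 3)*(o + 1)*(o + 3)*(o + 1)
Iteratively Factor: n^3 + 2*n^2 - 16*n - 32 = (n + 2)*(n^2 - 16) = (n + 2)*(n + 4)*(n - 4)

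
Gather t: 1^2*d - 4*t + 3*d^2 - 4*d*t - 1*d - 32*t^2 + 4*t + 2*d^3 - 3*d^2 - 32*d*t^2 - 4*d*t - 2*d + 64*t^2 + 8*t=2*d^3 - 2*d + t^2*(32 - 32*d) + t*(8 - 8*d)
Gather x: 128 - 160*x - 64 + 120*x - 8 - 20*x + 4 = 60 - 60*x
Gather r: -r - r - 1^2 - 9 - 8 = -2*r - 18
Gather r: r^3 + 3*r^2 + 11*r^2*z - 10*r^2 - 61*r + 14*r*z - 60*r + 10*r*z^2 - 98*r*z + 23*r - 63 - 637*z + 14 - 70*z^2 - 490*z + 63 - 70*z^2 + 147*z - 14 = r^3 + r^2*(11*z - 7) + r*(10*z^2 - 84*z - 98) - 140*z^2 - 980*z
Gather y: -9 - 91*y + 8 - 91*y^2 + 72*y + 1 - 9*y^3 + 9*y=-9*y^3 - 91*y^2 - 10*y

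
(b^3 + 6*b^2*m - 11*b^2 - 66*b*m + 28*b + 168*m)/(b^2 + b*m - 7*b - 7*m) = (b^2 + 6*b*m - 4*b - 24*m)/(b + m)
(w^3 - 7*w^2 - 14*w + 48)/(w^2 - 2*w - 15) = (w^2 - 10*w + 16)/(w - 5)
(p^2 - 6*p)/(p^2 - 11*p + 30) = p/(p - 5)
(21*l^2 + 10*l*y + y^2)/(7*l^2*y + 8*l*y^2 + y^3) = (3*l + y)/(y*(l + y))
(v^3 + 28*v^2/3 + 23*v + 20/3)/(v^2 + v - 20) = (3*v^2 + 13*v + 4)/(3*(v - 4))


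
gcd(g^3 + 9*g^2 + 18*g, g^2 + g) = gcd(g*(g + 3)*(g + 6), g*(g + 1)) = g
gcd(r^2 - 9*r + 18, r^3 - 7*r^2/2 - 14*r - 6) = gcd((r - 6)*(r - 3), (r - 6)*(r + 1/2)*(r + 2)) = r - 6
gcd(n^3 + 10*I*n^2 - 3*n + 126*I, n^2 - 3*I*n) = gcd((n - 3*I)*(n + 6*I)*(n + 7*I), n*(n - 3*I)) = n - 3*I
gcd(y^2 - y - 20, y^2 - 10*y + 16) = 1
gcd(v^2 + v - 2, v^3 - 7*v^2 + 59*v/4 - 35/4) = v - 1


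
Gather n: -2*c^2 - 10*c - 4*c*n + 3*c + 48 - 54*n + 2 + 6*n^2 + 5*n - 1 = -2*c^2 - 7*c + 6*n^2 + n*(-4*c - 49) + 49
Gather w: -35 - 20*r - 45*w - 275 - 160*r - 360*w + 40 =-180*r - 405*w - 270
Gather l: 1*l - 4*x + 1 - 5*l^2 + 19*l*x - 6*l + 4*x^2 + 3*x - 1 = -5*l^2 + l*(19*x - 5) + 4*x^2 - x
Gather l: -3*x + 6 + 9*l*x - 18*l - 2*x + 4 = l*(9*x - 18) - 5*x + 10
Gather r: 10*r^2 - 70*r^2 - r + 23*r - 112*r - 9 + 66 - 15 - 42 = -60*r^2 - 90*r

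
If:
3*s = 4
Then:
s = 4/3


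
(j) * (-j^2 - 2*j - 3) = -j^3 - 2*j^2 - 3*j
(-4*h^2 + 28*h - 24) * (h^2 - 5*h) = -4*h^4 + 48*h^3 - 164*h^2 + 120*h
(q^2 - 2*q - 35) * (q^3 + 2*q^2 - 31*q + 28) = q^5 - 70*q^3 + 20*q^2 + 1029*q - 980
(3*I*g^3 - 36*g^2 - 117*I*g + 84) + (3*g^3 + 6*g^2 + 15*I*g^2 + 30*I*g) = 3*g^3 + 3*I*g^3 - 30*g^2 + 15*I*g^2 - 87*I*g + 84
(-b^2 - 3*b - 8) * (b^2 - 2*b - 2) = -b^4 - b^3 + 22*b + 16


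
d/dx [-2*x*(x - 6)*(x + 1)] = -6*x^2 + 20*x + 12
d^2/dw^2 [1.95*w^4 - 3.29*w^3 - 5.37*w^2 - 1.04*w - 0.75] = 23.4*w^2 - 19.74*w - 10.74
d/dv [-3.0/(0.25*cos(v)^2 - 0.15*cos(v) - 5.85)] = (0.45 - 1.5*cos(v))*sin(v)/(-0.25*cos(v)^2 + 0.15*cos(v) + 5.85)^2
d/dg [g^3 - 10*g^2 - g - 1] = 3*g^2 - 20*g - 1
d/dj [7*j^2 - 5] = 14*j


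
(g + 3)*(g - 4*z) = g^2 - 4*g*z + 3*g - 12*z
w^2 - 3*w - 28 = (w - 7)*(w + 4)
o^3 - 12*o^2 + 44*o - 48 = (o - 6)*(o - 4)*(o - 2)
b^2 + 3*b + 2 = (b + 1)*(b + 2)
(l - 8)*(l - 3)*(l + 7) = l^3 - 4*l^2 - 53*l + 168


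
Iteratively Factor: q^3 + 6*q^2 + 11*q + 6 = (q + 3)*(q^2 + 3*q + 2) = (q + 2)*(q + 3)*(q + 1)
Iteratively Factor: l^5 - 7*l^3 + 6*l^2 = (l - 1)*(l^4 + l^3 - 6*l^2) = (l - 1)*(l + 3)*(l^3 - 2*l^2) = l*(l - 1)*(l + 3)*(l^2 - 2*l) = l*(l - 2)*(l - 1)*(l + 3)*(l)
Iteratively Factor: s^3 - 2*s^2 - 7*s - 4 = (s - 4)*(s^2 + 2*s + 1) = (s - 4)*(s + 1)*(s + 1)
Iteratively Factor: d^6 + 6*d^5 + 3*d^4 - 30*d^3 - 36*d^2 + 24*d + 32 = (d + 2)*(d^5 + 4*d^4 - 5*d^3 - 20*d^2 + 4*d + 16) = (d + 1)*(d + 2)*(d^4 + 3*d^3 - 8*d^2 - 12*d + 16) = (d - 1)*(d + 1)*(d + 2)*(d^3 + 4*d^2 - 4*d - 16) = (d - 1)*(d + 1)*(d + 2)*(d + 4)*(d^2 - 4) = (d - 2)*(d - 1)*(d + 1)*(d + 2)*(d + 4)*(d + 2)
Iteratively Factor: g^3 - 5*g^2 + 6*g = (g - 2)*(g^2 - 3*g) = g*(g - 2)*(g - 3)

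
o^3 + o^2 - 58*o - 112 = (o - 8)*(o + 2)*(o + 7)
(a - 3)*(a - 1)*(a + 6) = a^3 + 2*a^2 - 21*a + 18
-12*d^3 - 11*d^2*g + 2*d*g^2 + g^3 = (-3*d + g)*(d + g)*(4*d + g)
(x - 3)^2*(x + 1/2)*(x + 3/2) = x^4 - 4*x^3 - 9*x^2/4 + 27*x/2 + 27/4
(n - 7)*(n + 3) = n^2 - 4*n - 21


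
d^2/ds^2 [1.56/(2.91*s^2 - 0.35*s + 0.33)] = (-26.420472*s^2 + 3.17772*s + 1.56*(5.82*s - 0.35)*(11.64*s - 0.7) - 2.996136)/(2.91*s^2 - 0.35*s + 0.33)^3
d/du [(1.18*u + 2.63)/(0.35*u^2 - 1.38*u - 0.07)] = (-0.413*u^2 - 1.841*u + 3.5468)/(0.1225*u^4 - 0.966*u^3 + 1.8554*u^2 + 0.1932*u + 0.0049)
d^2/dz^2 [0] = 0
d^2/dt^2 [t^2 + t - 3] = 2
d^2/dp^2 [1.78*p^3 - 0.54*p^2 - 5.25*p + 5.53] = 10.68*p - 1.08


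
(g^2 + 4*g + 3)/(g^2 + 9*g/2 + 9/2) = 2*(g + 1)/(2*g + 3)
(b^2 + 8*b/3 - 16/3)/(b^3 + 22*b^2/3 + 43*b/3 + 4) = (3*b - 4)/(3*b^2 + 10*b + 3)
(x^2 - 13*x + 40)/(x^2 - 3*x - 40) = (x - 5)/(x + 5)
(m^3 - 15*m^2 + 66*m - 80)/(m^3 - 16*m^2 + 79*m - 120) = (m - 2)/(m - 3)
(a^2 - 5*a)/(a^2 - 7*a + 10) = a/(a - 2)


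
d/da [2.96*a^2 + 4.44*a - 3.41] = 5.92*a + 4.44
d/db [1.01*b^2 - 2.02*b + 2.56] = 2.02*b - 2.02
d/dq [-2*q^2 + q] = 1 - 4*q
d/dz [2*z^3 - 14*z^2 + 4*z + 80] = 6*z^2 - 28*z + 4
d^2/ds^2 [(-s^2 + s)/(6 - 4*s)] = 3/(8*s^3 - 36*s^2 + 54*s - 27)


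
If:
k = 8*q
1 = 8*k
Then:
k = 1/8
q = 1/64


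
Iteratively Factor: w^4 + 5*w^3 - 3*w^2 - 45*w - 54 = (w + 3)*(w^3 + 2*w^2 - 9*w - 18) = (w - 3)*(w + 3)*(w^2 + 5*w + 6) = (w - 3)*(w + 2)*(w + 3)*(w + 3)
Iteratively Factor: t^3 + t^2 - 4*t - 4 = (t + 2)*(t^2 - t - 2) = (t + 1)*(t + 2)*(t - 2)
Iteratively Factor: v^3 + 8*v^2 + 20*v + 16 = (v + 2)*(v^2 + 6*v + 8) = (v + 2)^2*(v + 4)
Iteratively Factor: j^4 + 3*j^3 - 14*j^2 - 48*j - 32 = (j + 4)*(j^3 - j^2 - 10*j - 8) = (j - 4)*(j + 4)*(j^2 + 3*j + 2) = (j - 4)*(j + 2)*(j + 4)*(j + 1)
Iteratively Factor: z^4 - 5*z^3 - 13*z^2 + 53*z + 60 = (z - 4)*(z^3 - z^2 - 17*z - 15) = (z - 4)*(z + 3)*(z^2 - 4*z - 5) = (z - 4)*(z + 1)*(z + 3)*(z - 5)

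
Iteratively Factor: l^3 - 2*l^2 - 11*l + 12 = (l - 4)*(l^2 + 2*l - 3) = (l - 4)*(l + 3)*(l - 1)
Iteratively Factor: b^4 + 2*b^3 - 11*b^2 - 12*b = (b + 4)*(b^3 - 2*b^2 - 3*b) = b*(b + 4)*(b^2 - 2*b - 3) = b*(b - 3)*(b + 4)*(b + 1)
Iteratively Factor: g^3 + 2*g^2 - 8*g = (g + 4)*(g^2 - 2*g) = g*(g + 4)*(g - 2)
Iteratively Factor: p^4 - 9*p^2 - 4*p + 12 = (p + 2)*(p^3 - 2*p^2 - 5*p + 6) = (p - 1)*(p + 2)*(p^2 - p - 6) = (p - 3)*(p - 1)*(p + 2)*(p + 2)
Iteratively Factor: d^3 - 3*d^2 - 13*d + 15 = (d - 5)*(d^2 + 2*d - 3) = (d - 5)*(d + 3)*(d - 1)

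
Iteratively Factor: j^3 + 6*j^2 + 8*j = (j)*(j^2 + 6*j + 8) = j*(j + 4)*(j + 2)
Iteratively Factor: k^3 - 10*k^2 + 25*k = (k - 5)*(k^2 - 5*k) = k*(k - 5)*(k - 5)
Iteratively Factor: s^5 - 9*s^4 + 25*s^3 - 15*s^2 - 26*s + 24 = (s - 2)*(s^4 - 7*s^3 + 11*s^2 + 7*s - 12) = (s - 4)*(s - 2)*(s^3 - 3*s^2 - s + 3) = (s - 4)*(s - 3)*(s - 2)*(s^2 - 1) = (s - 4)*(s - 3)*(s - 2)*(s - 1)*(s + 1)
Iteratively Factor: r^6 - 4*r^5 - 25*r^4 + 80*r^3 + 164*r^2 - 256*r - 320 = (r + 4)*(r^5 - 8*r^4 + 7*r^3 + 52*r^2 - 44*r - 80) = (r + 1)*(r + 4)*(r^4 - 9*r^3 + 16*r^2 + 36*r - 80) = (r + 1)*(r + 2)*(r + 4)*(r^3 - 11*r^2 + 38*r - 40) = (r - 5)*(r + 1)*(r + 2)*(r + 4)*(r^2 - 6*r + 8) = (r - 5)*(r - 2)*(r + 1)*(r + 2)*(r + 4)*(r - 4)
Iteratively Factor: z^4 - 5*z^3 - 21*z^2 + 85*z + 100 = (z + 4)*(z^3 - 9*z^2 + 15*z + 25) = (z - 5)*(z + 4)*(z^2 - 4*z - 5) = (z - 5)*(z + 1)*(z + 4)*(z - 5)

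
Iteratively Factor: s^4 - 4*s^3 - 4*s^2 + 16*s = (s - 4)*(s^3 - 4*s) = (s - 4)*(s + 2)*(s^2 - 2*s) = (s - 4)*(s - 2)*(s + 2)*(s)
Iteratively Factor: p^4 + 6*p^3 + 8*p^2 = (p + 2)*(p^3 + 4*p^2) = (p + 2)*(p + 4)*(p^2) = p*(p + 2)*(p + 4)*(p)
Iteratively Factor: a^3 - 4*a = (a - 2)*(a^2 + 2*a) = (a - 2)*(a + 2)*(a)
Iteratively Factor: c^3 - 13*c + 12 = (c + 4)*(c^2 - 4*c + 3) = (c - 1)*(c + 4)*(c - 3)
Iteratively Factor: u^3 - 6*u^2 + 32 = (u - 4)*(u^2 - 2*u - 8) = (u - 4)*(u + 2)*(u - 4)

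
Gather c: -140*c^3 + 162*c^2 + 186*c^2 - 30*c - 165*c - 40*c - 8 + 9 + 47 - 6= -140*c^3 + 348*c^2 - 235*c + 42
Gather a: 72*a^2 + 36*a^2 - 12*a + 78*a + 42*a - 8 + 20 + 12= 108*a^2 + 108*a + 24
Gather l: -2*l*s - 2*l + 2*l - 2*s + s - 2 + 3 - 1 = -2*l*s - s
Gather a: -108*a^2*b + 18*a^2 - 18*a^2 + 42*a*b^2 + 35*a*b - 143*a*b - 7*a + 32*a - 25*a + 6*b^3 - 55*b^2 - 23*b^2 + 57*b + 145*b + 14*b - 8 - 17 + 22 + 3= -108*a^2*b + a*(42*b^2 - 108*b) + 6*b^3 - 78*b^2 + 216*b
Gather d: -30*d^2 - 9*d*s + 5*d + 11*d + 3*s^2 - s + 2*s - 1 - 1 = -30*d^2 + d*(16 - 9*s) + 3*s^2 + s - 2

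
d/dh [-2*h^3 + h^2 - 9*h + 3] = -6*h^2 + 2*h - 9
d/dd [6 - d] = -1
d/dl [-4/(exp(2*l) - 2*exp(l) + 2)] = 8*(exp(l) - 1)*exp(l)/(exp(2*l) - 2*exp(l) + 2)^2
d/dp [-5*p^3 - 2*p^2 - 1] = p*(-15*p - 4)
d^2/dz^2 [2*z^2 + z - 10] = 4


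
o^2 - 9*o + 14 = (o - 7)*(o - 2)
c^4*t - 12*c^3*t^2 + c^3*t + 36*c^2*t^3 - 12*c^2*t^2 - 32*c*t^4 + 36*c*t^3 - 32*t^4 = (c - 8*t)*(c - 2*t)^2*(c*t + t)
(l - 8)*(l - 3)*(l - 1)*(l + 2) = l^4 - 10*l^3 + 11*l^2 + 46*l - 48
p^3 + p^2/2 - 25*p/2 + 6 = (p - 3)*(p - 1/2)*(p + 4)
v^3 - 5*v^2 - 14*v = v*(v - 7)*(v + 2)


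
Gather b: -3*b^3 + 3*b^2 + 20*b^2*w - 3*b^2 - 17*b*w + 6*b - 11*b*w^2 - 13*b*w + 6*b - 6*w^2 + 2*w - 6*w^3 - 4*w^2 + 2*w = -3*b^3 + 20*b^2*w + b*(-11*w^2 - 30*w + 12) - 6*w^3 - 10*w^2 + 4*w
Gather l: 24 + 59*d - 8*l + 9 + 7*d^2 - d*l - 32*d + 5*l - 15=7*d^2 + 27*d + l*(-d - 3) + 18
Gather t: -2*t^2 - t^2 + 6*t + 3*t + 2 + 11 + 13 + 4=-3*t^2 + 9*t + 30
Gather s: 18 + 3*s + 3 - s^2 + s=-s^2 + 4*s + 21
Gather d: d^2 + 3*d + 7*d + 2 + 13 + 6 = d^2 + 10*d + 21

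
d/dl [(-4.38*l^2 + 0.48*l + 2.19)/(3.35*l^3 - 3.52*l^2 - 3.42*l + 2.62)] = (14.673*l^4 - 3.216*l^3 - 5.3403*l^2 - 7.5336*l + 8.7474)/(11.2225*l^6 - 23.584*l^5 - 10.5236*l^4 + 41.6308*l^3 - 6.7484*l^2 - 17.9208*l + 6.8644)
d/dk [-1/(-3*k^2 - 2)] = -6*k/(3*k^2 + 2)^2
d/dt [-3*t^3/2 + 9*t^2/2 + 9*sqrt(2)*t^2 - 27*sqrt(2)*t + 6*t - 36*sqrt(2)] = -9*t^2/2 + 9*t + 18*sqrt(2)*t - 27*sqrt(2) + 6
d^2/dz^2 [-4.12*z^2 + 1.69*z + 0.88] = -8.24000000000000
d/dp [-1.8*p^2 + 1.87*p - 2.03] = 1.87 - 3.6*p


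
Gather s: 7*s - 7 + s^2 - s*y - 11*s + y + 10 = s^2 + s*(-y - 4) + y + 3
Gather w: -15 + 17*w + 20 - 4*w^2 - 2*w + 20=-4*w^2 + 15*w + 25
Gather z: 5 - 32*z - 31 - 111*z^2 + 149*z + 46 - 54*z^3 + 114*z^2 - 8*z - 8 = -54*z^3 + 3*z^2 + 109*z + 12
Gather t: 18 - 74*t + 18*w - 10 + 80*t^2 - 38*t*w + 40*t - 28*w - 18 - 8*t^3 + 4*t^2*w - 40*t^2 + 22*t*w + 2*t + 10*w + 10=-8*t^3 + t^2*(4*w + 40) + t*(-16*w - 32)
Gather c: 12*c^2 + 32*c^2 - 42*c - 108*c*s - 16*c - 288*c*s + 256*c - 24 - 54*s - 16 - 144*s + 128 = 44*c^2 + c*(198 - 396*s) - 198*s + 88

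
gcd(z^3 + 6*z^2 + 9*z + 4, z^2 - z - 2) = z + 1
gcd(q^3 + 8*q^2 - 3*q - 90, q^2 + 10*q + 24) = q + 6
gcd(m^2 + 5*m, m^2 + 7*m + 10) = m + 5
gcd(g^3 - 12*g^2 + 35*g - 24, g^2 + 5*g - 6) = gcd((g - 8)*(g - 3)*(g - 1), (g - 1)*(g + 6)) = g - 1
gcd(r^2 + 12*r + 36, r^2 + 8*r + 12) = r + 6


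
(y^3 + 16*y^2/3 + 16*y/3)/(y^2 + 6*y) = (3*y^2 + 16*y + 16)/(3*(y + 6))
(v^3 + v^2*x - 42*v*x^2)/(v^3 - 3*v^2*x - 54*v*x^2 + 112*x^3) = v*(v - 6*x)/(v^2 - 10*v*x + 16*x^2)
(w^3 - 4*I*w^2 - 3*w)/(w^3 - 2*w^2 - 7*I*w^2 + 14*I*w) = (w^2 - 4*I*w - 3)/(w^2 - 2*w - 7*I*w + 14*I)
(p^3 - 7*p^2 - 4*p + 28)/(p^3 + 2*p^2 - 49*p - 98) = (p - 2)/(p + 7)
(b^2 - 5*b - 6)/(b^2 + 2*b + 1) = (b - 6)/(b + 1)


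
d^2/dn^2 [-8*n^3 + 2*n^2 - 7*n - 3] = 4 - 48*n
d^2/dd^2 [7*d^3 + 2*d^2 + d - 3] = 42*d + 4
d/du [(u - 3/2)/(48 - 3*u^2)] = (-u^2 + u*(2*u - 3) + 16)/(3*(u^2 - 16)^2)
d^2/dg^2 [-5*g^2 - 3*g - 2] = -10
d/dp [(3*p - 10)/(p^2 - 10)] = (-3*p^2 + 20*p - 30)/(p^4 - 20*p^2 + 100)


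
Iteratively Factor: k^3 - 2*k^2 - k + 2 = (k - 1)*(k^2 - k - 2) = (k - 1)*(k + 1)*(k - 2)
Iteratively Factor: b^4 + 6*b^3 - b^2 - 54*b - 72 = (b - 3)*(b^3 + 9*b^2 + 26*b + 24) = (b - 3)*(b + 2)*(b^2 + 7*b + 12) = (b - 3)*(b + 2)*(b + 3)*(b + 4)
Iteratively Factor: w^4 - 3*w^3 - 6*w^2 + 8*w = (w - 1)*(w^3 - 2*w^2 - 8*w) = (w - 4)*(w - 1)*(w^2 + 2*w) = (w - 4)*(w - 1)*(w + 2)*(w)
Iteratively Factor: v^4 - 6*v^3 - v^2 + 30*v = (v - 3)*(v^3 - 3*v^2 - 10*v) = (v - 5)*(v - 3)*(v^2 + 2*v) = v*(v - 5)*(v - 3)*(v + 2)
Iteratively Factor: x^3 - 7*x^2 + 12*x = (x - 4)*(x^2 - 3*x) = (x - 4)*(x - 3)*(x)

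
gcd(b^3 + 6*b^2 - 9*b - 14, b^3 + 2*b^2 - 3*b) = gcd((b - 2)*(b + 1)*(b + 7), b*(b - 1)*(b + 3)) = 1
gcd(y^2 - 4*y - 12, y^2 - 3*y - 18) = y - 6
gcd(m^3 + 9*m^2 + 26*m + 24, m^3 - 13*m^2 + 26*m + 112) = m + 2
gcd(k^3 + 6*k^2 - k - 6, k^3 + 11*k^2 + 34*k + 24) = k^2 + 7*k + 6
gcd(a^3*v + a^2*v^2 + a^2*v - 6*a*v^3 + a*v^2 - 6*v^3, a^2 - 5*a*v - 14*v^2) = 1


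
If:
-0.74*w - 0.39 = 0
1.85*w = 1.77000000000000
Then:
No Solution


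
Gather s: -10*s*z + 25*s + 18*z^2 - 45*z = s*(25 - 10*z) + 18*z^2 - 45*z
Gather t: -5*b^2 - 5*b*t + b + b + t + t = -5*b^2 + 2*b + t*(2 - 5*b)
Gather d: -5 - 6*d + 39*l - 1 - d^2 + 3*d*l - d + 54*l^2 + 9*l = -d^2 + d*(3*l - 7) + 54*l^2 + 48*l - 6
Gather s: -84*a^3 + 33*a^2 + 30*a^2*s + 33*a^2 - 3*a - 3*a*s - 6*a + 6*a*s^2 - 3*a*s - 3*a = -84*a^3 + 66*a^2 + 6*a*s^2 - 12*a + s*(30*a^2 - 6*a)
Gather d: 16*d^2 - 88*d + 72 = 16*d^2 - 88*d + 72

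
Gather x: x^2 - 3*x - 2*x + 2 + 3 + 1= x^2 - 5*x + 6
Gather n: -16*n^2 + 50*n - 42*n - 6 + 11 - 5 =-16*n^2 + 8*n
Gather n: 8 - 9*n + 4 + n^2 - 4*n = n^2 - 13*n + 12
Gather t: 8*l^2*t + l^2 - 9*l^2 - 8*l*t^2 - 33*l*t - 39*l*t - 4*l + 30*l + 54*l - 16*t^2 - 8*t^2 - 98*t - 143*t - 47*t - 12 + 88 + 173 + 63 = -8*l^2 + 80*l + t^2*(-8*l - 24) + t*(8*l^2 - 72*l - 288) + 312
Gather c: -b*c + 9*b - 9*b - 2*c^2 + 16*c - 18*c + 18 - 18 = -2*c^2 + c*(-b - 2)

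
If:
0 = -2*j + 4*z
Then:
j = 2*z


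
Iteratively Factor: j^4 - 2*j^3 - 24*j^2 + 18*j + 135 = (j + 3)*(j^3 - 5*j^2 - 9*j + 45) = (j - 3)*(j + 3)*(j^2 - 2*j - 15) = (j - 3)*(j + 3)^2*(j - 5)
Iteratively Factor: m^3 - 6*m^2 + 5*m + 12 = (m - 3)*(m^2 - 3*m - 4) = (m - 4)*(m - 3)*(m + 1)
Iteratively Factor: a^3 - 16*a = (a)*(a^2 - 16) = a*(a - 4)*(a + 4)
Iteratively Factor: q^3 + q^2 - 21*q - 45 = (q + 3)*(q^2 - 2*q - 15) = (q - 5)*(q + 3)*(q + 3)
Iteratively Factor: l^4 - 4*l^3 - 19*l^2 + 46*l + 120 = (l - 4)*(l^3 - 19*l - 30) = (l - 4)*(l + 2)*(l^2 - 2*l - 15) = (l - 4)*(l + 2)*(l + 3)*(l - 5)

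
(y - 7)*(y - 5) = y^2 - 12*y + 35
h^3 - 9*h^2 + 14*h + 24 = (h - 6)*(h - 4)*(h + 1)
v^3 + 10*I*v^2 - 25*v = v*(v + 5*I)^2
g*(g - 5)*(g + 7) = g^3 + 2*g^2 - 35*g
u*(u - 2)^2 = u^3 - 4*u^2 + 4*u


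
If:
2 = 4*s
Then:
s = 1/2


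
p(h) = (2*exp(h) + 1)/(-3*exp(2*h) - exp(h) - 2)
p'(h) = (2*exp(h) + 1)*(6*exp(2*h) + exp(h))/(-3*exp(2*h) - exp(h) - 2)^2 + 2*exp(h)/(-3*exp(2*h) - exp(h) - 2) = ((2*exp(h) + 1)*(6*exp(h) + 1) - 6*exp(2*h) - 2*exp(h) - 4)*exp(h)/(3*exp(2*h) + exp(h) + 2)^2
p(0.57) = -0.35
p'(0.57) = 0.27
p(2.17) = -0.08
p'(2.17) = 0.08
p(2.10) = -0.08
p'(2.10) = 0.08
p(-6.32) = -0.50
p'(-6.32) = -0.00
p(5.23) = -0.00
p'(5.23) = 0.00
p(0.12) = -0.47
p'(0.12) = 0.27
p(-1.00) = -0.63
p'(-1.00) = 0.00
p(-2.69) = -0.55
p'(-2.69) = -0.04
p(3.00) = -0.03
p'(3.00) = 0.03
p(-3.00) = -0.53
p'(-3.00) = -0.03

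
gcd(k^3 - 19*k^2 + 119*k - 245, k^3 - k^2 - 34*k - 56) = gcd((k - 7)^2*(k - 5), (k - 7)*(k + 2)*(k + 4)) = k - 7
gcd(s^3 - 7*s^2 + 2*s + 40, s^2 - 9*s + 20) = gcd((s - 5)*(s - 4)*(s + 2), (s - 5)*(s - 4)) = s^2 - 9*s + 20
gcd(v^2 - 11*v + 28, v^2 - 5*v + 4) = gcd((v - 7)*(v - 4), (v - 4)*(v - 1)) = v - 4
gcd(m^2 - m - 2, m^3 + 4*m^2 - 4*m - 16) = m - 2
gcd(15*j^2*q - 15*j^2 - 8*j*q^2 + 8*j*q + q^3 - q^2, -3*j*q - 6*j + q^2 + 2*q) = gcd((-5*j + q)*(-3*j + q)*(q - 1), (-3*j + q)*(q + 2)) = -3*j + q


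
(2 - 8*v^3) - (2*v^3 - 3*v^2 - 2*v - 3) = -10*v^3 + 3*v^2 + 2*v + 5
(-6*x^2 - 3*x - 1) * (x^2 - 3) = -6*x^4 - 3*x^3 + 17*x^2 + 9*x + 3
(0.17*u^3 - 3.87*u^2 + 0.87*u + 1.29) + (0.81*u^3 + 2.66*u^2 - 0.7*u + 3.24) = 0.98*u^3 - 1.21*u^2 + 0.17*u + 4.53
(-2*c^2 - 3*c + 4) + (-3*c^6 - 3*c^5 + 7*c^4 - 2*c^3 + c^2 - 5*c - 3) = -3*c^6 - 3*c^5 + 7*c^4 - 2*c^3 - c^2 - 8*c + 1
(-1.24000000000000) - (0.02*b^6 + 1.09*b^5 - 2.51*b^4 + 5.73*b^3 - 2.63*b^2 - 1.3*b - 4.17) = -0.02*b^6 - 1.09*b^5 + 2.51*b^4 - 5.73*b^3 + 2.63*b^2 + 1.3*b + 2.93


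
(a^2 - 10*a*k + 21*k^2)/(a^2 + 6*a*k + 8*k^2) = (a^2 - 10*a*k + 21*k^2)/(a^2 + 6*a*k + 8*k^2)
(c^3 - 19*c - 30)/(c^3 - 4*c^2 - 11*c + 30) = (c + 2)/(c - 2)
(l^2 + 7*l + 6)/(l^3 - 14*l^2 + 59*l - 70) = (l^2 + 7*l + 6)/(l^3 - 14*l^2 + 59*l - 70)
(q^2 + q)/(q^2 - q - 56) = q*(q + 1)/(q^2 - q - 56)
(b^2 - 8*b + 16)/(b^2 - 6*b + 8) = (b - 4)/(b - 2)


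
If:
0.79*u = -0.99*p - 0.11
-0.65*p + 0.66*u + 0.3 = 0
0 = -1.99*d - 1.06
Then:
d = -0.53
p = 0.14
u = -0.32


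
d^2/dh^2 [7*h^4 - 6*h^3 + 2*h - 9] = 12*h*(7*h - 3)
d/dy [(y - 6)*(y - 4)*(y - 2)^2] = 4*y^3 - 42*y^2 + 136*y - 136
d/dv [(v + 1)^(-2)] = -2/(v + 1)^3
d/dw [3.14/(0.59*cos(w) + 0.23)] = 1.8526*sin(w)/(0.59*cos(w) + 0.23)^2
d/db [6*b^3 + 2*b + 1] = 18*b^2 + 2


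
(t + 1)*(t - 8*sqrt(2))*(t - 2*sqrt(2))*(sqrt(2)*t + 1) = sqrt(2)*t^4 - 19*t^3 + sqrt(2)*t^3 - 19*t^2 + 22*sqrt(2)*t^2 + 22*sqrt(2)*t + 32*t + 32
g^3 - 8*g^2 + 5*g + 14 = (g - 7)*(g - 2)*(g + 1)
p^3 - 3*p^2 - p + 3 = (p - 3)*(p - 1)*(p + 1)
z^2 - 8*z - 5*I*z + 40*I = (z - 8)*(z - 5*I)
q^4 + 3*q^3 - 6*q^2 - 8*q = q*(q - 2)*(q + 1)*(q + 4)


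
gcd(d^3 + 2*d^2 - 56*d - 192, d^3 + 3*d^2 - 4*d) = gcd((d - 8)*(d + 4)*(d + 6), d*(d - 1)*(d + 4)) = d + 4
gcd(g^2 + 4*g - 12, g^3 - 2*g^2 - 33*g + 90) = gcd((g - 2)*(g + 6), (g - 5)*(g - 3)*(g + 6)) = g + 6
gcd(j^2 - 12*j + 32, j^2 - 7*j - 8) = j - 8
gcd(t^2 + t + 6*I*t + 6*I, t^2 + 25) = 1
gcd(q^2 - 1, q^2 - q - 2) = q + 1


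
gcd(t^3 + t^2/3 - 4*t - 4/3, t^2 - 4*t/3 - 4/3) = t - 2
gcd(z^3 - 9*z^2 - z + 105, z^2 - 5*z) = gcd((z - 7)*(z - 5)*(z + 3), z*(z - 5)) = z - 5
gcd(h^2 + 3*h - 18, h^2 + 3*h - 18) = h^2 + 3*h - 18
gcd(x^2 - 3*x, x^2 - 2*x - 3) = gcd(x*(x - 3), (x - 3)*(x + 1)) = x - 3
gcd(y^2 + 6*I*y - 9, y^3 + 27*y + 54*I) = y^2 + 6*I*y - 9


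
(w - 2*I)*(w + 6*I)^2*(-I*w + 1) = -I*w^4 + 11*w^3 + 22*I*w^2 + 60*w + 72*I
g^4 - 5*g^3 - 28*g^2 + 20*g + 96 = (g - 8)*(g - 2)*(g + 2)*(g + 3)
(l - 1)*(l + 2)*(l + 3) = l^3 + 4*l^2 + l - 6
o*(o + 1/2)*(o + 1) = o^3 + 3*o^2/2 + o/2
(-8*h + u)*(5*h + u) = -40*h^2 - 3*h*u + u^2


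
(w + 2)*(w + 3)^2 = w^3 + 8*w^2 + 21*w + 18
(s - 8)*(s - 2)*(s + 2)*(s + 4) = s^4 - 4*s^3 - 36*s^2 + 16*s + 128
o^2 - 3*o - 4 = (o - 4)*(o + 1)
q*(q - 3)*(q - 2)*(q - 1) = q^4 - 6*q^3 + 11*q^2 - 6*q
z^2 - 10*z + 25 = (z - 5)^2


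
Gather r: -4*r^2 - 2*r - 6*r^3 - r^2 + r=-6*r^3 - 5*r^2 - r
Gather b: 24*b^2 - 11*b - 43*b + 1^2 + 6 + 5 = 24*b^2 - 54*b + 12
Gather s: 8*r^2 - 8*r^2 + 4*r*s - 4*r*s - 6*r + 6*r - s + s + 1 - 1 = 0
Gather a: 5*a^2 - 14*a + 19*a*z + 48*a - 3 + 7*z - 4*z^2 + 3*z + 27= 5*a^2 + a*(19*z + 34) - 4*z^2 + 10*z + 24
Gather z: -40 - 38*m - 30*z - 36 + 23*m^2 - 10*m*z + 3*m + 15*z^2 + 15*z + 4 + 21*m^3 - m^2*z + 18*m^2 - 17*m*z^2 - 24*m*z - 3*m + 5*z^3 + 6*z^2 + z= 21*m^3 + 41*m^2 - 38*m + 5*z^3 + z^2*(21 - 17*m) + z*(-m^2 - 34*m - 14) - 72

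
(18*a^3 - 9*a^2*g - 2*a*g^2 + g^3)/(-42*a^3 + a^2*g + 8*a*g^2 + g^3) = (-3*a + g)/(7*a + g)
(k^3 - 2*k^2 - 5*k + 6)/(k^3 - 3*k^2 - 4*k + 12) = (k - 1)/(k - 2)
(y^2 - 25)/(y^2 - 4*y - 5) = (y + 5)/(y + 1)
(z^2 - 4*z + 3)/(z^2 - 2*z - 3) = (z - 1)/(z + 1)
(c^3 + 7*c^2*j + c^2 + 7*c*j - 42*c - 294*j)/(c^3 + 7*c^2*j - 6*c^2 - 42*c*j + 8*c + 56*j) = (c^2 + c - 42)/(c^2 - 6*c + 8)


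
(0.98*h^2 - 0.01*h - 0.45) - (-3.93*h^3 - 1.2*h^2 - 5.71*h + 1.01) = 3.93*h^3 + 2.18*h^2 + 5.7*h - 1.46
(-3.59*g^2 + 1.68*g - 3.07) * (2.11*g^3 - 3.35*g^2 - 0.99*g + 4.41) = -7.5749*g^5 + 15.5713*g^4 - 8.5516*g^3 - 7.2106*g^2 + 10.4481*g - 13.5387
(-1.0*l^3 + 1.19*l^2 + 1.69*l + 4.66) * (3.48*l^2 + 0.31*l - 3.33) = -3.48*l^5 + 3.8312*l^4 + 9.5801*l^3 + 12.778*l^2 - 4.1831*l - 15.5178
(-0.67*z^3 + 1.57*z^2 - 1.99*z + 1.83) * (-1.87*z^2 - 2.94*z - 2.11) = 1.2529*z^5 - 0.9661*z^4 + 0.5192*z^3 - 0.8842*z^2 - 1.1813*z - 3.8613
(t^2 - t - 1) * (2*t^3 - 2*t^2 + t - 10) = 2*t^5 - 4*t^4 + t^3 - 9*t^2 + 9*t + 10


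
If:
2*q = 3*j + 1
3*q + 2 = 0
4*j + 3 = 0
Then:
No Solution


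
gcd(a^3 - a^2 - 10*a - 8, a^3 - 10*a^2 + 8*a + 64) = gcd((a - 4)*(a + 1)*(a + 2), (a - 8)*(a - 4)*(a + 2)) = a^2 - 2*a - 8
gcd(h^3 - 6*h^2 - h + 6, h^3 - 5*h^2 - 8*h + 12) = h^2 - 7*h + 6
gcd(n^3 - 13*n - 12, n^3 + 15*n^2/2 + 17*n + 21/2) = n^2 + 4*n + 3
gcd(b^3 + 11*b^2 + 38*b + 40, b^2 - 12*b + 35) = 1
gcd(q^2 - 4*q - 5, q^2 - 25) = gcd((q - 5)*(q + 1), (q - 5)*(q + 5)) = q - 5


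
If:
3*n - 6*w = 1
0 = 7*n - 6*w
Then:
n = -1/4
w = -7/24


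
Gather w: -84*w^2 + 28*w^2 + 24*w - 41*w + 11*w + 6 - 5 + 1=-56*w^2 - 6*w + 2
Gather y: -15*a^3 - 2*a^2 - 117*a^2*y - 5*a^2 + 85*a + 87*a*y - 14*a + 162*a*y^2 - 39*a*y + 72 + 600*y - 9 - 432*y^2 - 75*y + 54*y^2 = -15*a^3 - 7*a^2 + 71*a + y^2*(162*a - 378) + y*(-117*a^2 + 48*a + 525) + 63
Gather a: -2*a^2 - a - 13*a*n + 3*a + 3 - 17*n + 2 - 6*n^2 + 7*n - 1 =-2*a^2 + a*(2 - 13*n) - 6*n^2 - 10*n + 4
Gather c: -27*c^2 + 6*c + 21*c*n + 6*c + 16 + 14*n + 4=-27*c^2 + c*(21*n + 12) + 14*n + 20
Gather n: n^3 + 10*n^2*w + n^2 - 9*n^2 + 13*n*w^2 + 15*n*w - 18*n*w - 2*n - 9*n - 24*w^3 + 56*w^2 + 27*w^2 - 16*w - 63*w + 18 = n^3 + n^2*(10*w - 8) + n*(13*w^2 - 3*w - 11) - 24*w^3 + 83*w^2 - 79*w + 18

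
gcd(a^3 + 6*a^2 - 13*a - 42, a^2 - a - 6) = a^2 - a - 6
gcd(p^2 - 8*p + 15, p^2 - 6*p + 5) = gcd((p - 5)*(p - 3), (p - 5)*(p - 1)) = p - 5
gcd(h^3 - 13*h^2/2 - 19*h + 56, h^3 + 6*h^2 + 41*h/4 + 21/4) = h + 7/2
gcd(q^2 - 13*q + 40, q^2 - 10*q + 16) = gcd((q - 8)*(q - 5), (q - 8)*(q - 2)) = q - 8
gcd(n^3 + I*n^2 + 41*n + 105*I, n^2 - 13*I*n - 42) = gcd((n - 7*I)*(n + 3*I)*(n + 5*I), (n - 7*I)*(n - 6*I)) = n - 7*I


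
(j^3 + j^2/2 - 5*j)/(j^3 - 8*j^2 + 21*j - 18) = j*(2*j + 5)/(2*(j^2 - 6*j + 9))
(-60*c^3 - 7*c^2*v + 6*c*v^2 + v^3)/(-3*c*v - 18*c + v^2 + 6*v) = (20*c^2 + 9*c*v + v^2)/(v + 6)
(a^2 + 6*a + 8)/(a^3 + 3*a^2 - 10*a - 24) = 1/(a - 3)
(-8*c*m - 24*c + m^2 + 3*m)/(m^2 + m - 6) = (-8*c + m)/(m - 2)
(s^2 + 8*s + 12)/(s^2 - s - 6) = (s + 6)/(s - 3)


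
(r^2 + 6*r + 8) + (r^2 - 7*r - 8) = 2*r^2 - r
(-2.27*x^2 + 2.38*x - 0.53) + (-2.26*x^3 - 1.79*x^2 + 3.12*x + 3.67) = -2.26*x^3 - 4.06*x^2 + 5.5*x + 3.14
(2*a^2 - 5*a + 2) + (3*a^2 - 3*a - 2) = 5*a^2 - 8*a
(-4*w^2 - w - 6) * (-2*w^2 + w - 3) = 8*w^4 - 2*w^3 + 23*w^2 - 3*w + 18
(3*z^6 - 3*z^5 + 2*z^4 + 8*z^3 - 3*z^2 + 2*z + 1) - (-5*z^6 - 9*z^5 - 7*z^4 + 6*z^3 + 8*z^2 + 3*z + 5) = 8*z^6 + 6*z^5 + 9*z^4 + 2*z^3 - 11*z^2 - z - 4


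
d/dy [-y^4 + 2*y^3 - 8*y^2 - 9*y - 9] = -4*y^3 + 6*y^2 - 16*y - 9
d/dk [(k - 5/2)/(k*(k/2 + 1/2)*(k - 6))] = (-4*k^3 + 25*k^2 - 50*k - 30)/(k^2*(k^4 - 10*k^3 + 13*k^2 + 60*k + 36))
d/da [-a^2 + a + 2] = 1 - 2*a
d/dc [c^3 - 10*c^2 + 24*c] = 3*c^2 - 20*c + 24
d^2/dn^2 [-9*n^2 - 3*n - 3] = -18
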